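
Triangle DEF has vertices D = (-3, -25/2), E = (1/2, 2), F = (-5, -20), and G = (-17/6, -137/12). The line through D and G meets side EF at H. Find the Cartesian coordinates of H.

(-14/5, -56/5)

Barycentric coordinates of G with respect to DEF: (1/6, 1/3, 1/2).
On side EF the D-coordinate is zero; dropping G's D-weight 1/6 and renormalizing the remaining 1/3 : 1/2 gives weights 2/5, 3/5 on E, F.
H = (2/5)·(1/2, 2) + (3/5)·(-5, -20) = (-14/5, -56/5).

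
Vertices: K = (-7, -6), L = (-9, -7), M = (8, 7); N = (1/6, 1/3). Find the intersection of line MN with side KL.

(-23/3, -19/3)

Barycentric coordinates of N with respect to KLM: (1/3, 1/6, 1/2).
On side KL the M-coordinate is zero; dropping N's M-weight 1/2 and renormalizing the remaining 1/3 : 1/6 gives weights 2/3, 1/3 on K, L.
J = (2/3)·(-7, -6) + (1/3)·(-9, -7) = (-23/3, -19/3).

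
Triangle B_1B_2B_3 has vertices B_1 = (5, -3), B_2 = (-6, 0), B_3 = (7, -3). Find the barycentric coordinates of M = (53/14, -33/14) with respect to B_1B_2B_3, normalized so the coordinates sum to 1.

Signed area of the reference triangle: [B_1B_2B_3] = ½·(5·(0−(-3)) + (-6)·(-3−(-3)) + 7·(-3−0)) = ½·(15 + 0 − 21) = -3.
[MB_2B_3] = ½·((53/14)·(0−(-3)) + (-6)·(-3−(-33/14)) + 7·(-33/14−0)) = ½·(159/14 + 27/7 − 33/2) = -9/14, so the B_1-coordinate is (-9/14)/(-3) = 3/14.
[B_1MB_3] = ½·(5·(-33/14−(-3)) + (53/14)·(-3−(-3)) + 7·(-3−(-33/14))) = ½·(45/14 + 0 − 9/2) = -9/14, so the B_2-coordinate is 3/14.
[B_1B_2M] = ½·(5·(0−(-33/14)) + (-6)·(-33/14−(-3)) + (53/14)·(-3−0)) = ½·(165/14 − 27/7 − 159/14) = -12/7, so the B_3-coordinate is 4/7.

(3/14, 3/14, 4/7)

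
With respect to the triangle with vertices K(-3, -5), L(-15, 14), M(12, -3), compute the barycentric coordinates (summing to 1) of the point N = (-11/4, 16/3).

(1/12, 1/2, 5/12)

Signed area of the reference triangle: [KLM] = ½·((-3)·(14−(-3)) + (-15)·(-3−(-5)) + 12·(-5−14)) = ½·(-51 − 30 − 228) = -309/2.
[NLM] = ½·((-11/4)·(14−(-3)) + (-15)·(-3−(16/3)) + 12·(16/3−14)) = ½·(-187/4 + 125 − 104) = -103/8, so the K-coordinate is (-103/8)/(-309/2) = 1/12.
[KNM] = ½·((-3)·(16/3−(-3)) + (-11/4)·(-3−(-5)) + 12·(-5−(16/3))) = ½·(-25 − 11/2 − 124) = -309/4, so the L-coordinate is 1/2.
[KLN] = ½·((-3)·(14−(16/3)) + (-15)·(16/3−(-5)) + (-11/4)·(-5−14)) = ½·(-26 − 155 + 209/4) = -515/8, so the M-coordinate is 5/12.
Check: 1/12 + 1/2 + 5/12 = 1.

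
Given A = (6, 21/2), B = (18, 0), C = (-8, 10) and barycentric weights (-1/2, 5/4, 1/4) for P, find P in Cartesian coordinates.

P = (-1/2)·A + (5/4)·B + (1/4)·C.
x-coordinate: (-1/2)·6 + (5/4)·18 + (1/4)·(-8) = 35/2.
y-coordinate: (-1/2)·(21/2) + (5/4)·0 + (1/4)·10 = -11/4.

(35/2, -11/4)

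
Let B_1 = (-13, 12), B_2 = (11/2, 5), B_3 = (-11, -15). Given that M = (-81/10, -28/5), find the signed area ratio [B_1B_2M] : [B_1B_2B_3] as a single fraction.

3/5

[B_1B_2B_3] = ½·((-13)·(5−(-15)) + (11/2)·(-15−12) + (-11)·(12−5)) = ½·(-260 − 297/2 − 77) = -971/4.
[B_1B_2M] = ½·((-13)·(5−(-28/5)) + (11/2)·(-28/5−12) + (-81/10)·(12−5)) = ½·(-689/5 − 484/5 − 567/10) = -2913/20, so the ratio is (-2913/20)/(-971/4) = 3/5.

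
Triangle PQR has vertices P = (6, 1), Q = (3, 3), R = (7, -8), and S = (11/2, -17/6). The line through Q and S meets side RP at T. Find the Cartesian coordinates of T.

(27/4, -23/4)

Barycentric coordinates of S with respect to PQR: (1/6, 1/3, 1/2).
On side RP the Q-coordinate is zero; dropping S's Q-weight 1/3 and renormalizing the remaining 1/2 : 1/6 gives weights 3/4, 1/4 on R, P.
T = (3/4)·(7, -8) + (1/4)·(6, 1) = (27/4, -23/4).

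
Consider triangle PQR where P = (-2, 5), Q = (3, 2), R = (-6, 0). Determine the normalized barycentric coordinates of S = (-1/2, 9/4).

Signed area of the reference triangle: [PQR] = ½·((-2)·(2−0) + 3·(0−5) + (-6)·(5−2)) = ½·(-4 − 15 − 18) = -37/2.
[SQR] = ½·((-1/2)·(2−0) + 3·(0−(9/4)) + (-6)·(9/4−2)) = ½·(-1 − 27/4 − 3/2) = -37/8, so the P-coordinate is (-37/8)/(-37/2) = 1/4.
[PSR] = ½·((-2)·(9/4−0) + (-1/2)·(0−5) + (-6)·(5−(9/4))) = ½·(-9/2 + 5/2 − 33/2) = -37/4, so the Q-coordinate is 1/2.
[PQS] = ½·((-2)·(2−(9/4)) + 3·(9/4−5) + (-1/2)·(5−2)) = ½·(1/2 − 33/4 − 3/2) = -37/8, so the R-coordinate is 1/4.
Check: 1/4 + 1/2 + 1/4 = 1.

(1/4, 1/2, 1/4)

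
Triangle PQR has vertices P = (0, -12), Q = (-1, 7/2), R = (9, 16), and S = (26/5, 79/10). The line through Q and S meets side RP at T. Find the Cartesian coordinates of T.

(27/4, 9)

Barycentric coordinates of S with respect to PQR: (1/5, 1/5, 3/5).
On side RP the Q-coordinate is zero; dropping S's Q-weight 1/5 and renormalizing the remaining 3/5 : 1/5 gives weights 3/4, 1/4 on R, P.
T = (3/4)·(9, 16) + (1/4)·(0, -12) = (27/4, 9).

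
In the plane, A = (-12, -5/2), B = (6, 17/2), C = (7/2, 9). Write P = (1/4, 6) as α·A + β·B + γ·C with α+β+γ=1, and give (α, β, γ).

Signed area of the reference triangle: [ABC] = ½·((-12)·(17/2−9) + 6·(9−(-5/2)) + (7/2)·(-5/2−(17/2))) = ½·(6 + 69 − 77/2) = 73/4.
[PBC] = ½·((1/4)·(17/2−9) + 6·(9−6) + (7/2)·(6−(17/2))) = ½·(-1/8 + 18 − 35/4) = 73/16, so the A-coordinate is (73/16)/(73/4) = 1/4.
[APC] = ½·((-12)·(6−9) + (1/4)·(9−(-5/2)) + (7/2)·(-5/2−6)) = ½·(36 + 23/8 − 119/4) = 73/16, so the B-coordinate is 1/4.
[ABP] = ½·((-12)·(17/2−6) + 6·(6−(-5/2)) + (1/4)·(-5/2−(17/2))) = ½·(-30 + 51 − 11/4) = 73/8, so the C-coordinate is 1/2.
Check: 1/4 + 1/4 + 1/2 = 1.

(1/4, 1/4, 1/2)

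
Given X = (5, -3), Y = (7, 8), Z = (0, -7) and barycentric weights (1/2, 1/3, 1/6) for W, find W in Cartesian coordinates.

W = (1/2)·X + (1/3)·Y + (1/6)·Z.
x-coordinate: (1/2)·5 + (1/3)·7 + (1/6)·0 = 29/6.
y-coordinate: (1/2)·(-3) + (1/3)·8 + (1/6)·(-7) = 0.

(29/6, 0)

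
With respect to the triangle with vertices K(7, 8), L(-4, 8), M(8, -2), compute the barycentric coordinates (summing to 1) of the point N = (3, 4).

Signed area of the reference triangle: [KLM] = ½·(7·(8−(-2)) + (-4)·(-2−8) + 8·(8−8)) = ½·(70 + 40 + 0) = 55.
[NLM] = ½·(3·(8−(-2)) + (-4)·(-2−4) + 8·(4−8)) = ½·(30 + 24 − 32) = 11, so the K-coordinate is 11/55 = 1/5.
[KNM] = ½·(7·(4−(-2)) + 3·(-2−8) + 8·(8−4)) = ½·(42 − 30 + 32) = 22, so the L-coordinate is 2/5.
[KLN] = ½·(7·(8−4) + (-4)·(4−8) + 3·(8−8)) = ½·(28 + 16 + 0) = 22, so the M-coordinate is 2/5.

(1/5, 2/5, 2/5)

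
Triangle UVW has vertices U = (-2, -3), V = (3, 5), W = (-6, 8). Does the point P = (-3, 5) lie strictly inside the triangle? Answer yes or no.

Barycentric coordinates of P: (6/29, 7/29, 16/29).
The three coordinates are positive, positive, positive; a point is interior exactly when all three are positive.

yes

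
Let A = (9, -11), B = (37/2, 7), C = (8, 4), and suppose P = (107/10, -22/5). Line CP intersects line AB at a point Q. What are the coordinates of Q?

Barycentric coordinates of P with respect to ABC: (3/5, 1/5, 1/5).
On side AB the C-coordinate is zero; dropping P's C-weight 1/5 and renormalizing the remaining 3/5 : 1/5 gives weights 3/4, 1/4 on A, B.
Q = (3/4)·(9, -11) + (1/4)·(37/2, 7) = (91/8, -13/2).

(91/8, -13/2)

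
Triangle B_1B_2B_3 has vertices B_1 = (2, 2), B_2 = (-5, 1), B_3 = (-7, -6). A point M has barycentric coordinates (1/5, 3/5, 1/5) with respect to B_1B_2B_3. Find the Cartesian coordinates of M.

M = (1/5)·B_1 + (3/5)·B_2 + (1/5)·B_3.
x-coordinate: (1/5)·2 + (3/5)·(-5) + (1/5)·(-7) = -4.
y-coordinate: (1/5)·2 + (3/5)·1 + (1/5)·(-6) = -1/5.

(-4, -1/5)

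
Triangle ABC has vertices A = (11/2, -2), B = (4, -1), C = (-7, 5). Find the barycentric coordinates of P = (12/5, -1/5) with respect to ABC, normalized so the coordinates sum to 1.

Signed area of the reference triangle: [ABC] = ½·((11/2)·(-1−5) + 4·(5−(-2)) + (-7)·(-2−(-1))) = ½·(-33 + 28 + 7) = 1.
[PBC] = ½·((12/5)·(-1−5) + 4·(5−(-1/5)) + (-7)·(-1/5−(-1))) = ½·(-72/5 + 104/5 − 28/5) = 2/5, so the A-coordinate is (2/5)/1 = 2/5.
[APC] = ½·((11/2)·(-1/5−5) + (12/5)·(5−(-2)) + (-7)·(-2−(-1/5))) = ½·(-143/5 + 84/5 + 63/5) = 2/5, so the B-coordinate is 2/5.
[ABP] = ½·((11/2)·(-1−(-1/5)) + 4·(-1/5−(-2)) + (12/5)·(-2−(-1))) = ½·(-22/5 + 36/5 − 12/5) = 1/5, so the C-coordinate is 1/5.

(2/5, 2/5, 1/5)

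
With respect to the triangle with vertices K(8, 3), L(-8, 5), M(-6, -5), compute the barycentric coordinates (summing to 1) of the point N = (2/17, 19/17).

(8/17, 4/17, 5/17)

Signed area of the reference triangle: [KLM] = ½·(8·(5−(-5)) + (-8)·(-5−3) + (-6)·(3−5)) = ½·(80 + 64 + 12) = 78.
[NLM] = ½·((2/17)·(5−(-5)) + (-8)·(-5−(19/17)) + (-6)·(19/17−5)) = ½·(20/17 + 832/17 + 396/17) = 624/17, so the K-coordinate is (624/17)/78 = 8/17.
[KNM] = ½·(8·(19/17−(-5)) + (2/17)·(-5−3) + (-6)·(3−(19/17))) = ½·(832/17 − 16/17 − 192/17) = 312/17, so the L-coordinate is 4/17.
[KLN] = ½·(8·(5−(19/17)) + (-8)·(19/17−3) + (2/17)·(3−5)) = ½·(528/17 + 256/17 − 4/17) = 390/17, so the M-coordinate is 5/17.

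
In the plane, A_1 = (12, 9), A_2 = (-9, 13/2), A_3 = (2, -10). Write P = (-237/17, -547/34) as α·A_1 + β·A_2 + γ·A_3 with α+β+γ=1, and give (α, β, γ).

Signed area of the reference triangle: [A_1A_2A_3] = ½·(12·(13/2−(-10)) + (-9)·(-10−9) + 2·(9−(13/2))) = ½·(198 + 171 + 5) = 187.
[PA_2A_3] = ½·((-237/17)·(13/2−(-10)) + (-9)·(-10−(-547/34)) + 2·(-547/34−(13/2))) = ½·(-7821/34 − 1863/34 − 768/17) = -165, so the A_1-coordinate is (-165)/187 = -15/17.
[A_1PA_3] = ½·(12·(-547/34−(-10)) + (-237/17)·(-10−9) + 2·(9−(-547/34))) = ½·(-1242/17 + 4503/17 + 853/17) = 121, so the A_2-coordinate is 11/17.
[A_1A_2P] = ½·(12·(13/2−(-547/34)) + (-9)·(-547/34−9) + (-237/17)·(9−(13/2))) = ½·(4608/17 + 7677/34 − 1185/34) = 231, so the A_3-coordinate is 21/17.
Check: -15/17 + 11/17 + 21/17 = 1.

(-15/17, 11/17, 21/17)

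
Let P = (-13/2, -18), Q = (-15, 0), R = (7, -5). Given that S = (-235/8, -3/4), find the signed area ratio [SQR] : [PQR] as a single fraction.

[PQR] = ½·((-13/2)·(0−(-5)) + (-15)·(-5−(-18)) + 7·(-18−0)) = ½·(-65/2 − 195 − 126) = -707/4.
[SQR] = ½·((-235/8)·(0−(-5)) + (-15)·(-5−(-3/4)) + 7·(-3/4−0)) = ½·(-1175/8 + 255/4 − 21/4) = -707/16, so the ratio is (-707/16)/(-707/4) = 1/4.

1/4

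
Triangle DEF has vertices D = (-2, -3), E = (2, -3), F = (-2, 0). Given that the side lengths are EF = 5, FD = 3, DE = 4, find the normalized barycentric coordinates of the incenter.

(5/12, 1/4, 1/3)

The incenter has barycentric coordinates proportional to the opposite side lengths: (5 : 3 : 4).
Normalizing by 5+3+4 = 12 gives (5/12, 1/4, 1/3).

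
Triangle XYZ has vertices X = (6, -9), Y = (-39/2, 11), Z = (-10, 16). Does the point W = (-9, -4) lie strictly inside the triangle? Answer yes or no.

no

Barycentric coordinates of W: (78/127, 118/127, -69/127).
The three coordinates are positive, positive, negative; a point is interior exactly when all three are positive.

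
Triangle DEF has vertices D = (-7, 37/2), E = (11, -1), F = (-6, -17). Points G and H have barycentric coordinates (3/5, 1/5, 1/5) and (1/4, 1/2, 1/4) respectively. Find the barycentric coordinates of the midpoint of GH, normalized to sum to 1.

(17/40, 7/20, 9/40)

Since both coordinate triples sum to 1, the midpoint's barycentrics are the componentwise average.
(3/5+1/4)/2 = 17/40; similarly 7/20 and 9/40.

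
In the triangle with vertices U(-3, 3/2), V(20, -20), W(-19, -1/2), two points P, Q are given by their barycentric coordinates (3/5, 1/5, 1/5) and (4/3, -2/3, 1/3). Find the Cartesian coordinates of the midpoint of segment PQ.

Barycentric coordinates of the midpoint are the average: (29/30, -7/30, 4/15).
Converting: (29/30)·U + (-7/30)·V + (4/15)·W = (-379/30, 359/60).

(-379/30, 359/60)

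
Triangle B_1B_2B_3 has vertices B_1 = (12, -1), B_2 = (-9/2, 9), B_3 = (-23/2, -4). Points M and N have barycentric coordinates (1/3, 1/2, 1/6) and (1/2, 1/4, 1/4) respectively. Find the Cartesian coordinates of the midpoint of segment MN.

(11/12, 17/8)

Barycentric coordinates of the midpoint are the average: (5/12, 3/8, 5/24).
Converting: (5/12)·B_1 + (3/8)·B_2 + (5/24)·B_3 = (11/12, 17/8).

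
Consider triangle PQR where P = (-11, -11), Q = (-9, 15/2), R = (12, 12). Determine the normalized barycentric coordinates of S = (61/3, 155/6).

Signed area of the reference triangle: [PQR] = ½·((-11)·(15/2−12) + (-9)·(12−(-11)) + 12·(-11−(15/2))) = ½·(99/2 − 207 − 222) = -759/4.
[SQR] = ½·((61/3)·(15/2−12) + (-9)·(12−(155/6)) + 12·(155/6−(15/2))) = ½·(-183/2 + 249/2 + 220) = 253/2, so the P-coordinate is (253/2)/(-759/4) = -2/3.
[PSR] = ½·((-11)·(155/6−12) + (61/3)·(12−(-11)) + 12·(-11−(155/6))) = ½·(-913/6 + 1403/3 − 442) = -253/4, so the Q-coordinate is 1/3.
[PQS] = ½·((-11)·(15/2−(155/6)) + (-9)·(155/6−(-11)) + (61/3)·(-11−(15/2))) = ½·(605/3 − 663/2 − 2257/6) = -253, so the R-coordinate is 4/3.
Check: -2/3 + 1/3 + 4/3 = 1.

(-2/3, 1/3, 4/3)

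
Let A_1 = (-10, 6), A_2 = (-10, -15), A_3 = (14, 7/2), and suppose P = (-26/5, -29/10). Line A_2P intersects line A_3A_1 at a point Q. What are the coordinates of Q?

(-2, 31/6)

Barycentric coordinates of P with respect to A_1A_2A_3: (2/5, 2/5, 1/5).
On side A_3A_1 the A_2-coordinate is zero; dropping P's A_2-weight 2/5 and renormalizing the remaining 1/5 : 2/5 gives weights 1/3, 2/3 on A_3, A_1.
Q = (1/3)·(14, 7/2) + (2/3)·(-10, 6) = (-2, 31/6).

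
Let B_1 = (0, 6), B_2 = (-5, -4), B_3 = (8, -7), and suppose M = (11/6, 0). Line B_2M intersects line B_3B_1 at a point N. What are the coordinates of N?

(16/5, 4/5)

Barycentric coordinates of M with respect to B_1B_2B_3: (1/2, 1/6, 1/3).
On side B_3B_1 the B_2-coordinate is zero; dropping M's B_2-weight 1/6 and renormalizing the remaining 1/3 : 1/2 gives weights 2/5, 3/5 on B_3, B_1.
N = (2/5)·(8, -7) + (3/5)·(0, 6) = (16/5, 4/5).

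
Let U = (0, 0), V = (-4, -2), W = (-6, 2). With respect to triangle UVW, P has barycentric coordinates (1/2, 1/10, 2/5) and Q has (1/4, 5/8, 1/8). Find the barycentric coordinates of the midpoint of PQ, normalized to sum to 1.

Since both coordinate triples sum to 1, the midpoint's barycentrics are the componentwise average.
(1/2+1/4)/2 = 3/8; similarly 29/80 and 21/80.

(3/8, 29/80, 21/80)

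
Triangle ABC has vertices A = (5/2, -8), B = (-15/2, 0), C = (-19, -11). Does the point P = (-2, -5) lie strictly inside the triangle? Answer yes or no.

yes

Barycentric coordinates of P: (59/101, 39/101, 3/101).
The three coordinates are positive, positive, positive; a point is interior exactly when all three are positive.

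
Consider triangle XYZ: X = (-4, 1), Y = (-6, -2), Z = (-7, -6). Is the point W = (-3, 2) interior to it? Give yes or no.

no

Barycentric coordinates of W: (8/5, -4/5, 1/5).
The three coordinates are positive, negative, positive; a point is interior exactly when all three are positive.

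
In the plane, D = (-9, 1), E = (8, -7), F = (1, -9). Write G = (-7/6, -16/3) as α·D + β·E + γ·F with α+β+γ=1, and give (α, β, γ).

(1/3, 1/6, 1/2)

Signed area of the reference triangle: [DEF] = ½·((-9)·(-7−(-9)) + 8·(-9−1) + 1·(1−(-7))) = ½·(-18 − 80 + 8) = -45.
[GEF] = ½·((-7/6)·(-7−(-9)) + 8·(-9−(-16/3)) + 1·(-16/3−(-7))) = ½·(-7/3 − 88/3 + 5/3) = -15, so the D-coordinate is (-15)/(-45) = 1/3.
[DGF] = ½·((-9)·(-16/3−(-9)) + (-7/6)·(-9−1) + 1·(1−(-16/3))) = ½·(-33 + 35/3 + 19/3) = -15/2, so the E-coordinate is 1/6.
[DEG] = ½·((-9)·(-7−(-16/3)) + 8·(-16/3−1) + (-7/6)·(1−(-7))) = ½·(15 − 152/3 − 28/3) = -45/2, so the F-coordinate is 1/2.
Check: 1/3 + 1/6 + 1/2 = 1.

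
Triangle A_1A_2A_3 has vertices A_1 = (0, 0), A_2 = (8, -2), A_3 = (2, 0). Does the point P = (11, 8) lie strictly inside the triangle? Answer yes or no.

no

Barycentric coordinates of P: (-33/2, -4, 43/2).
The three coordinates are negative, negative, positive; a point is interior exactly when all three are positive.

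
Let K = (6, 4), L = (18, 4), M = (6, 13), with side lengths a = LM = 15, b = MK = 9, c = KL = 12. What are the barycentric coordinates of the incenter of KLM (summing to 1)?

The incenter has barycentric coordinates proportional to the opposite side lengths: (15 : 9 : 12).
Normalizing by 15+9+12 = 36 gives (5/12, 1/4, 1/3).

(5/12, 1/4, 1/3)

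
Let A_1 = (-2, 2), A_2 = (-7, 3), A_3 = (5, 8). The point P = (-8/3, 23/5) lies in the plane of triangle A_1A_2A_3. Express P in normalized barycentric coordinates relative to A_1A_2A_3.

(1/15, 3/5, 1/3)

Signed area of the reference triangle: [A_1A_2A_3] = ½·((-2)·(3−8) + (-7)·(8−2) + 5·(2−3)) = ½·(10 − 42 − 5) = -37/2.
[PA_2A_3] = ½·((-8/3)·(3−8) + (-7)·(8−(23/5)) + 5·(23/5−3)) = ½·(40/3 − 119/5 + 8) = -37/30, so the A_1-coordinate is (-37/30)/(-37/2) = 1/15.
[A_1PA_3] = ½·((-2)·(23/5−8) + (-8/3)·(8−2) + 5·(2−(23/5))) = ½·(34/5 − 16 − 13) = -111/10, so the A_2-coordinate is 3/5.
[A_1A_2P] = ½·((-2)·(3−(23/5)) + (-7)·(23/5−2) + (-8/3)·(2−3)) = ½·(16/5 − 91/5 + 8/3) = -37/6, so the A_3-coordinate is 1/3.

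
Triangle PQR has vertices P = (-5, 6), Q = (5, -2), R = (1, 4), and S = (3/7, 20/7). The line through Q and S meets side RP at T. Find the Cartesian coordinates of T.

(-7/5, 24/5)

Barycentric coordinates of S with respect to PQR: (2/7, 2/7, 3/7).
On side RP the Q-coordinate is zero; dropping S's Q-weight 2/7 and renormalizing the remaining 3/7 : 2/7 gives weights 3/5, 2/5 on R, P.
T = (3/5)·(1, 4) + (2/5)·(-5, 6) = (-7/5, 24/5).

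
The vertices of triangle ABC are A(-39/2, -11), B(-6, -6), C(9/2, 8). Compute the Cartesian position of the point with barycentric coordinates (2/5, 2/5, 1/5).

(-93/10, -26/5)

P = (2/5)·A + (2/5)·B + (1/5)·C.
x-coordinate: (2/5)·(-39/2) + (2/5)·(-6) + (1/5)·(9/2) = -93/10.
y-coordinate: (2/5)·(-11) + (2/5)·(-6) + (1/5)·8 = -26/5.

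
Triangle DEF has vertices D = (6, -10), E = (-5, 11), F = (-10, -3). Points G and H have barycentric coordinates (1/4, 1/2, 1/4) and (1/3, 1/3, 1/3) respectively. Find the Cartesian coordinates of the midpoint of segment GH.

(-13/4, 19/24)

Barycentric coordinates of the midpoint are the average: (7/24, 5/12, 7/24).
Converting: (7/24)·D + (5/12)·E + (7/24)·F = (-13/4, 19/24).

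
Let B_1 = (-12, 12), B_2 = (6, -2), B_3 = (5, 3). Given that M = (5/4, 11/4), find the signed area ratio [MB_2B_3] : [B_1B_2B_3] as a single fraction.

1/4

[B_1B_2B_3] = ½·((-12)·(-2−3) + 6·(3−12) + 5·(12−(-2))) = ½·(60 − 54 + 70) = 38.
[MB_2B_3] = ½·((5/4)·(-2−3) + 6·(3−(11/4)) + 5·(11/4−(-2))) = ½·(-25/4 + 3/2 + 95/4) = 19/2, so the ratio is (19/2)/38 = 1/4.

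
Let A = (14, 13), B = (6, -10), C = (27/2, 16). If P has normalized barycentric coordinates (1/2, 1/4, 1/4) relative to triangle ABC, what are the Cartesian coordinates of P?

(95/8, 8)

P = (1/2)·A + (1/4)·B + (1/4)·C.
x-coordinate: (1/2)·14 + (1/4)·6 + (1/4)·(27/2) = 95/8.
y-coordinate: (1/2)·13 + (1/4)·(-10) + (1/4)·16 = 8.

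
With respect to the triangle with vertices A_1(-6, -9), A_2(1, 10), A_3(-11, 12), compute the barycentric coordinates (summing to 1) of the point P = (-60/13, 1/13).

Signed area of the reference triangle: [A_1A_2A_3] = ½·((-6)·(10−12) + 1·(12−(-9)) + (-11)·(-9−10)) = ½·(12 + 21 + 209) = 121.
[PA_2A_3] = ½·((-60/13)·(10−12) + 1·(12−(1/13)) + (-11)·(1/13−10)) = ½·(120/13 + 155/13 + 1419/13) = 847/13, so the A_1-coordinate is (847/13)/121 = 7/13.
[A_1PA_3] = ½·((-6)·(1/13−12) + (-60/13)·(12−(-9)) + (-11)·(-9−(1/13))) = ½·(930/13 − 1260/13 + 1298/13) = 484/13, so the A_2-coordinate is 4/13.
[A_1A_2P] = ½·((-6)·(10−(1/13)) + 1·(1/13−(-9)) + (-60/13)·(-9−10)) = ½·(-774/13 + 118/13 + 1140/13) = 242/13, so the A_3-coordinate is 2/13.

(7/13, 4/13, 2/13)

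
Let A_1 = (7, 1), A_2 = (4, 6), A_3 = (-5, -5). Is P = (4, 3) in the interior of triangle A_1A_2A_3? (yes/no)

Barycentric coordinates of P: (9/26, 7/13, 3/26).
The three coordinates are positive, positive, positive; a point is interior exactly when all three are positive.

yes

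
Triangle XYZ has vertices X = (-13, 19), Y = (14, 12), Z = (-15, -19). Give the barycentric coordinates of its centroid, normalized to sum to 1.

The centroid is the average of the vertices, so each weight is 1/3.

(1/3, 1/3, 1/3)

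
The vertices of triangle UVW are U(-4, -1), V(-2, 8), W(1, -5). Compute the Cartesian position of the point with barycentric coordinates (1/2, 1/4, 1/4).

P = (1/2)·U + (1/4)·V + (1/4)·W.
x-coordinate: (1/2)·(-4) + (1/4)·(-2) + (1/4)·1 = -9/4.
y-coordinate: (1/2)·(-1) + (1/4)·8 + (1/4)·(-5) = 1/4.

(-9/4, 1/4)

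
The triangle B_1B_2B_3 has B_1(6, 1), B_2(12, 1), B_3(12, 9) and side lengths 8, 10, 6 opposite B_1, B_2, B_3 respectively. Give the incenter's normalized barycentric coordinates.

(1/3, 5/12, 1/4)

The incenter has barycentric coordinates proportional to the opposite side lengths: (8 : 10 : 6).
Normalizing by 8+10+6 = 24 gives (1/3, 5/12, 1/4).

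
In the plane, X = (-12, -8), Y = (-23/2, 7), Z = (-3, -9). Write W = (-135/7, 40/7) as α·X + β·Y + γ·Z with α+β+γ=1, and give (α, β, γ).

(1, 6/7, -6/7)

Signed area of the reference triangle: [XYZ] = ½·((-12)·(7−(-9)) + (-23/2)·(-9−(-8)) + (-3)·(-8−7)) = ½·(-192 + 23/2 + 45) = -271/4.
[WYZ] = ½·((-135/7)·(7−(-9)) + (-23/2)·(-9−(40/7)) + (-3)·(40/7−7)) = ½·(-2160/7 + 2369/14 + 27/7) = -271/4, so the X-coordinate is (-271/4)/(-271/4) = 1.
[XWZ] = ½·((-12)·(40/7−(-9)) + (-135/7)·(-9−(-8)) + (-3)·(-8−(40/7))) = ½·(-1236/7 + 135/7 + 288/7) = -813/14, so the Y-coordinate is 6/7.
[XYW] = ½·((-12)·(7−(40/7)) + (-23/2)·(40/7−(-8)) + (-135/7)·(-8−7)) = ½·(-108/7 − 1104/7 + 2025/7) = 813/14, so the Z-coordinate is -6/7.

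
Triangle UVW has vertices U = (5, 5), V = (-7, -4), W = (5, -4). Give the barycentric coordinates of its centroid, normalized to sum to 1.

The centroid is the average of the vertices, so each weight is 1/3.

(1/3, 1/3, 1/3)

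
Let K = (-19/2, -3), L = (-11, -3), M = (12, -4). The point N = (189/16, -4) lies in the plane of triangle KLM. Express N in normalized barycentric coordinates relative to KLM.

Signed area of the reference triangle: [KLM] = ½·((-19/2)·(-3−(-4)) + (-11)·(-4−(-3)) + 12·(-3−(-3))) = ½·(-19/2 + 11 + 0) = 3/4.
[NLM] = ½·((189/16)·(-3−(-4)) + (-11)·(-4−(-4)) + 12·(-4−(-3))) = ½·(189/16 + 0 − 12) = -3/32, so the K-coordinate is (-3/32)/(3/4) = -1/8.
[KNM] = ½·((-19/2)·(-4−(-4)) + (189/16)·(-4−(-3)) + 12·(-3−(-4))) = ½·(0 − 189/16 + 12) = 3/32, so the L-coordinate is 1/8.
[KLN] = ½·((-19/2)·(-3−(-4)) + (-11)·(-4−(-3)) + (189/16)·(-3−(-3))) = ½·(-19/2 + 11 + 0) = 3/4, so the M-coordinate is 1.

(-1/8, 1/8, 1)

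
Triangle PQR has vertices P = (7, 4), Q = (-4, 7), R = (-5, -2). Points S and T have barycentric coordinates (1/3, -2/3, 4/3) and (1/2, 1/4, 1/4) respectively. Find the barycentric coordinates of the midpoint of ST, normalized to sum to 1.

(5/12, -5/24, 19/24)

Since both coordinate triples sum to 1, the midpoint's barycentrics are the componentwise average.
(1/3+1/2)/2 = 5/12; similarly -5/24 and 19/24.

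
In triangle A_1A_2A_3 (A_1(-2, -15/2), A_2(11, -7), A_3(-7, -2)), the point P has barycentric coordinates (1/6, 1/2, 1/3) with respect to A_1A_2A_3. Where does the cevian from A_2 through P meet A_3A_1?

Line A_2P meets A_3A_1 where the A_2-coordinate vanishes; zeroing P's A_2-weight and renormalizing leaves A_3, A_1-weights 1/3 : 1/6 → (2/3, 1/3).
So Q = (2/3)·A_3 + (1/3)·A_1 = (-16/3, -23/6).

(-16/3, -23/6)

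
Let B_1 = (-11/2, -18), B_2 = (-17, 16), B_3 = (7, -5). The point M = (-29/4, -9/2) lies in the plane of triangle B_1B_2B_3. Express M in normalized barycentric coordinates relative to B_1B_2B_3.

(1/2, 1/3, 1/6)

Signed area of the reference triangle: [B_1B_2B_3] = ½·((-11/2)·(16−(-5)) + (-17)·(-5−(-18)) + 7·(-18−16)) = ½·(-231/2 − 221 − 238) = -1149/4.
[MB_2B_3] = ½·((-29/4)·(16−(-5)) + (-17)·(-5−(-9/2)) + 7·(-9/2−16)) = ½·(-609/4 + 17/2 − 287/2) = -1149/8, so the B_1-coordinate is (-1149/8)/(-1149/4) = 1/2.
[B_1MB_3] = ½·((-11/2)·(-9/2−(-5)) + (-29/4)·(-5−(-18)) + 7·(-18−(-9/2))) = ½·(-11/4 − 377/4 − 189/2) = -383/4, so the B_2-coordinate is 1/3.
[B_1B_2M] = ½·((-11/2)·(16−(-9/2)) + (-17)·(-9/2−(-18)) + (-29/4)·(-18−16)) = ½·(-451/4 − 459/2 + 493/2) = -383/8, so the B_3-coordinate is 1/6.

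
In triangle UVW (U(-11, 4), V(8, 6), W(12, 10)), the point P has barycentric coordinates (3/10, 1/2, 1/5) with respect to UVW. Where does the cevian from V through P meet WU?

Line VP meets WU where the V-coordinate vanishes; zeroing P's V-weight and renormalizing leaves W, U-weights 1/5 : 3/10 → (2/5, 3/5).
So Q = (2/5)·W + (3/5)·U = (-9/5, 32/5).

(-9/5, 32/5)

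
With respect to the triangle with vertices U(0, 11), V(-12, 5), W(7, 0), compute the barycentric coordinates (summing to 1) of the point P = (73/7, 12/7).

Signed area of the reference triangle: [UVW] = ½·(0·(5−0) + (-12)·(0−11) + 7·(11−5)) = ½·(0 + 132 + 42) = 87.
[PVW] = ½·((73/7)·(5−0) + (-12)·(0−(12/7)) + 7·(12/7−5)) = ½·(365/7 + 144/7 − 23) = 174/7, so the U-coordinate is (174/7)/87 = 2/7.
[UPW] = ½·(0·(12/7−0) + (73/7)·(0−11) + 7·(11−(12/7))) = ½·(0 − 803/7 + 65) = -174/7, so the V-coordinate is -2/7.
[UVP] = ½·(0·(5−(12/7)) + (-12)·(12/7−11) + (73/7)·(11−5)) = ½·(0 + 780/7 + 438/7) = 87, so the W-coordinate is 1.
Check: 2/7 − 2/7 + 1 = 1.

(2/7, -2/7, 1)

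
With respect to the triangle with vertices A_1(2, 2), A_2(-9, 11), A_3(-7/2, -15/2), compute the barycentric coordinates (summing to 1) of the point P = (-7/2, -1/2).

(1/4, 1/4, 1/2)

Signed area of the reference triangle: [A_1A_2A_3] = ½·(2·(11−(-15/2)) + (-9)·(-15/2−2) + (-7/2)·(2−11)) = ½·(37 + 171/2 + 63/2) = 77.
[PA_2A_3] = ½·((-7/2)·(11−(-15/2)) + (-9)·(-15/2−(-1/2)) + (-7/2)·(-1/2−11)) = ½·(-259/4 + 63 + 161/4) = 77/4, so the A_1-coordinate is (77/4)/77 = 1/4.
[A_1PA_3] = ½·(2·(-1/2−(-15/2)) + (-7/2)·(-15/2−2) + (-7/2)·(2−(-1/2))) = ½·(14 + 133/4 − 35/4) = 77/4, so the A_2-coordinate is 1/4.
[A_1A_2P] = ½·(2·(11−(-1/2)) + (-9)·(-1/2−2) + (-7/2)·(2−11)) = ½·(23 + 45/2 + 63/2) = 77/2, so the A_3-coordinate is 1/2.
Check: 1/4 + 1/4 + 1/2 = 1.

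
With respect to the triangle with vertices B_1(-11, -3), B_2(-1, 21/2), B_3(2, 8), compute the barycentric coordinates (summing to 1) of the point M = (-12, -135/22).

Signed area of the reference triangle: [B_1B_2B_3] = ½·((-11)·(21/2−8) + (-1)·(8−(-3)) + 2·(-3−(21/2))) = ½·(-55/2 − 11 − 27) = -131/4.
[MB_2B_3] = ½·((-12)·(21/2−8) + (-1)·(8−(-135/22)) + 2·(-135/22−(21/2))) = ½·(-30 − 311/22 − 366/11) = -1703/44, so the B_1-coordinate is (-1703/44)/(-131/4) = 13/11.
[B_1MB_3] = ½·((-11)·(-135/22−8) + (-12)·(8−(-3)) + 2·(-3−(-135/22))) = ½·(311/2 − 132 + 69/11) = 655/44, so the B_2-coordinate is -5/11.
[B_1B_2M] = ½·((-11)·(21/2−(-135/22)) + (-1)·(-135/22−(-3)) + (-12)·(-3−(21/2))) = ½·(-183 + 69/22 + 162) = -393/44, so the B_3-coordinate is 3/11.

(13/11, -5/11, 3/11)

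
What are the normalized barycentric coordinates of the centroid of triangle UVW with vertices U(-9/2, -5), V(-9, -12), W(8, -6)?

The centroid is the average of the vertices, so each weight is 1/3.

(1/3, 1/3, 1/3)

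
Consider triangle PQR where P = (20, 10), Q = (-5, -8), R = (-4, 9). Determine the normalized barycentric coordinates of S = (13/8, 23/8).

Signed area of the reference triangle: [PQR] = ½·(20·(-8−9) + (-5)·(9−10) + (-4)·(10−(-8))) = ½·(-340 + 5 − 72) = -407/2.
[SQR] = ½·((13/8)·(-8−9) + (-5)·(9−(23/8)) + (-4)·(23/8−(-8))) = ½·(-221/8 − 245/8 − 87/2) = -407/8, so the P-coordinate is (-407/8)/(-407/2) = 1/4.
[PSR] = ½·(20·(23/8−9) + (13/8)·(9−10) + (-4)·(10−(23/8))) = ½·(-245/2 − 13/8 − 57/2) = -1221/16, so the Q-coordinate is 3/8.
[PQS] = ½·(20·(-8−(23/8)) + (-5)·(23/8−10) + (13/8)·(10−(-8))) = ½·(-435/2 + 285/8 + 117/4) = -1221/16, so the R-coordinate is 3/8.
Check: 1/4 + 3/8 + 3/8 = 1.

(1/4, 3/8, 3/8)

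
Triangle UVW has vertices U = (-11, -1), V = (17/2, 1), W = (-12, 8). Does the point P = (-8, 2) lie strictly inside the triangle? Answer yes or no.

Barycentric coordinates of P: (38/71, 12/71, 21/71).
The three coordinates are positive, positive, positive; a point is interior exactly when all three are positive.

yes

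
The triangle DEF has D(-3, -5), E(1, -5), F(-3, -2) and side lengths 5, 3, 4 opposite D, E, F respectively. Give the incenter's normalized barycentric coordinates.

The incenter has barycentric coordinates proportional to the opposite side lengths: (5 : 3 : 4).
Normalizing by 5+3+4 = 12 gives (5/12, 1/4, 1/3).

(5/12, 1/4, 1/3)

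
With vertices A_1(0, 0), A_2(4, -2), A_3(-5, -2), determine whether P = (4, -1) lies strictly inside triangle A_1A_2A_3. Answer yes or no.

Barycentric coordinates of P: (1/2, 13/18, -2/9).
The three coordinates are positive, positive, negative; a point is interior exactly when all three are positive.

no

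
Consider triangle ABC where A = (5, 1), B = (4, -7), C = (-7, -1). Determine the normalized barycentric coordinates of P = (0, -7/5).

(2/5, 1/5, 2/5)

Signed area of the reference triangle: [ABC] = ½·(5·(-7−(-1)) + 4·(-1−1) + (-7)·(1−(-7))) = ½·(-30 − 8 − 56) = -47.
[PBC] = ½·(0·(-7−(-1)) + 4·(-1−(-7/5)) + (-7)·(-7/5−(-7))) = ½·(0 + 8/5 − 196/5) = -94/5, so the A-coordinate is (-94/5)/(-47) = 2/5.
[APC] = ½·(5·(-7/5−(-1)) + 0·(-1−1) + (-7)·(1−(-7/5))) = ½·(-2 + 0 − 84/5) = -47/5, so the B-coordinate is 1/5.
[ABP] = ½·(5·(-7−(-7/5)) + 4·(-7/5−1) + 0·(1−(-7))) = ½·(-28 − 48/5 + 0) = -94/5, so the C-coordinate is 2/5.
Check: 2/5 + 1/5 + 2/5 = 1.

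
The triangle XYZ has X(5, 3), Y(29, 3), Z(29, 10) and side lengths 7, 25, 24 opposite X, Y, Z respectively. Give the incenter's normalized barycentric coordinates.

The incenter has barycentric coordinates proportional to the opposite side lengths: (7 : 25 : 24).
Normalizing by 7+25+24 = 56 gives (1/8, 25/56, 3/7).

(1/8, 25/56, 3/7)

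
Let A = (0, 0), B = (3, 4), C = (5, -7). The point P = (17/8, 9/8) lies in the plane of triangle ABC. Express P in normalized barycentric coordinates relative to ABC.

Signed area of the reference triangle: [ABC] = ½·(0·(4−(-7)) + 3·(-7−0) + 5·(0−4)) = ½·(0 − 21 − 20) = -41/2.
[PBC] = ½·((17/8)·(4−(-7)) + 3·(-7−(9/8)) + 5·(9/8−4)) = ½·(187/8 − 195/8 − 115/8) = -123/16, so the A-coordinate is (-123/16)/(-41/2) = 3/8.
[APC] = ½·(0·(9/8−(-7)) + (17/8)·(-7−0) + 5·(0−(9/8))) = ½·(0 − 119/8 − 45/8) = -41/4, so the B-coordinate is 1/2.
[ABP] = ½·(0·(4−(9/8)) + 3·(9/8−0) + (17/8)·(0−4)) = ½·(0 + 27/8 − 17/2) = -41/16, so the C-coordinate is 1/8.
Check: 3/8 + 1/2 + 1/8 = 1.

(3/8, 1/2, 1/8)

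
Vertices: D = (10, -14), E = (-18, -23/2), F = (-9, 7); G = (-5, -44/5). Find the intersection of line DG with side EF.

(-15, -16/3)

Barycentric coordinates of G with respect to DEF: (2/5, 2/5, 1/5).
On side EF the D-coordinate is zero; dropping G's D-weight 2/5 and renormalizing the remaining 2/5 : 1/5 gives weights 2/3, 1/3 on E, F.
H = (2/3)·(-18, -23/2) + (1/3)·(-9, 7) = (-15, -16/3).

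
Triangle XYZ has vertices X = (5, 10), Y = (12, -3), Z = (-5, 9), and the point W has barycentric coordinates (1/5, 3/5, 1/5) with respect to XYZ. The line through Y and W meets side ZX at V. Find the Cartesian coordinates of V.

Line YW meets ZX where the Y-coordinate vanishes; zeroing W's Y-weight and renormalizing leaves Z, X-weights 1/5 : 1/5 → (1/2, 1/2).
So V = (1/2)·Z + (1/2)·X = (0, 19/2).

(0, 19/2)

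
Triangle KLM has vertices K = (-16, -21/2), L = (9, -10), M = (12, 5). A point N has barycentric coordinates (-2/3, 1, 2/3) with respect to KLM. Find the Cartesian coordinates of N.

N = (-2/3)·K + 1·L + (2/3)·M.
x-coordinate: (-2/3)·(-16) + 1·9 + (2/3)·12 = 83/3.
y-coordinate: (-2/3)·(-21/2) + 1·(-10) + (2/3)·5 = 1/3.

(83/3, 1/3)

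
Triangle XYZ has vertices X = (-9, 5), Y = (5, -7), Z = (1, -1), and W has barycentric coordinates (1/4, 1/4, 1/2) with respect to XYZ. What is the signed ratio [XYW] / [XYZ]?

1/2

The signed ratio [XYW]/[XYZ] equals the barycentric coordinate of W at vertex Z, which is 1/2.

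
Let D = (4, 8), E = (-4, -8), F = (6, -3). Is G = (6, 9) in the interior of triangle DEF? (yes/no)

no

Barycentric coordinates of G: (1, -1/5, 1/5).
The three coordinates are positive, negative, positive; a point is interior exactly when all three are positive.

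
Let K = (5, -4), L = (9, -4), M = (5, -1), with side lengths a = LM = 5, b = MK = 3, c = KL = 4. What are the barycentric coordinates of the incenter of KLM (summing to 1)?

(5/12, 1/4, 1/3)

The incenter has barycentric coordinates proportional to the opposite side lengths: (5 : 3 : 4).
Normalizing by 5+3+4 = 12 gives (5/12, 1/4, 1/3).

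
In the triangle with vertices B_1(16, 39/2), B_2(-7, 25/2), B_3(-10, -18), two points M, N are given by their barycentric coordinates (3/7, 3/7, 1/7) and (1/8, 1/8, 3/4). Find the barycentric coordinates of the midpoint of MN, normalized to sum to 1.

Since both coordinate triples sum to 1, the midpoint's barycentrics are the componentwise average.
(3/7+1/8)/2 = 31/112; similarly 31/112 and 25/56.

(31/112, 31/112, 25/56)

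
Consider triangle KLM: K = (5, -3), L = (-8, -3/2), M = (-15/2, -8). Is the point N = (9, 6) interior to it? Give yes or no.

no

Barycentric coordinates of N: (457/335, 74/67, -492/335).
The three coordinates are positive, positive, negative; a point is interior exactly when all three are positive.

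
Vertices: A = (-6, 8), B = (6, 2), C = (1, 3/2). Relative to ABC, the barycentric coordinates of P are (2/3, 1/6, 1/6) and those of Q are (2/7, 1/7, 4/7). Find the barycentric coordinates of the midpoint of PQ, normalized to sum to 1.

Since both coordinate triples sum to 1, the midpoint's barycentrics are the componentwise average.
(2/3+2/7)/2 = 10/21; similarly 13/84 and 31/84.

(10/21, 13/84, 31/84)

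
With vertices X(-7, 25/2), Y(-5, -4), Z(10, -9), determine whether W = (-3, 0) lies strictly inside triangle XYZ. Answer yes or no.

yes

Barycentric coordinates of W: (28/95, 253/475, 82/475).
The three coordinates are positive, positive, positive; a point is interior exactly when all three are positive.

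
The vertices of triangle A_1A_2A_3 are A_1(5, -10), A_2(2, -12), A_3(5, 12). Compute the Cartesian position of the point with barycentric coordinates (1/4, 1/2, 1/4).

P = (1/4)·A_1 + (1/2)·A_2 + (1/4)·A_3.
x-coordinate: (1/4)·5 + (1/2)·2 + (1/4)·5 = 7/2.
y-coordinate: (1/4)·(-10) + (1/2)·(-12) + (1/4)·12 = -11/2.

(7/2, -11/2)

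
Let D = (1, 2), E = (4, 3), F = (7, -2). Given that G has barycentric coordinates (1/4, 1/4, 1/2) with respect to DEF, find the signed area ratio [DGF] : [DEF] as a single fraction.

The signed ratio [DGF]/[DEF] equals the barycentric coordinate of G at vertex E, which is 1/4.

1/4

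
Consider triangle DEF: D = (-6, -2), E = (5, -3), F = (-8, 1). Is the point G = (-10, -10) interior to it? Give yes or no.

no

Barycentric coordinates of G: (151/31, -28/31, -92/31).
The three coordinates are positive, negative, negative; a point is interior exactly when all three are positive.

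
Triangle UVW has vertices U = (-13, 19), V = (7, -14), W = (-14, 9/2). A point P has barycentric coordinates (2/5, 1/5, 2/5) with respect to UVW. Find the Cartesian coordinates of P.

P = (2/5)·U + (1/5)·V + (2/5)·W.
x-coordinate: (2/5)·(-13) + (1/5)·7 + (2/5)·(-14) = -47/5.
y-coordinate: (2/5)·19 + (1/5)·(-14) + (2/5)·(9/2) = 33/5.

(-47/5, 33/5)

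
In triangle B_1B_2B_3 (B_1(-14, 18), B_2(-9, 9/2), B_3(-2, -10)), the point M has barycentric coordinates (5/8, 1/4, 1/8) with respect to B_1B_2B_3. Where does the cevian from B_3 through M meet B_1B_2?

Line B_3M meets B_1B_2 where the B_3-coordinate vanishes; zeroing M's B_3-weight and renormalizing leaves B_1, B_2-weights 5/8 : 1/4 → (5/7, 2/7).
So N = (5/7)·B_1 + (2/7)·B_2 = (-88/7, 99/7).

(-88/7, 99/7)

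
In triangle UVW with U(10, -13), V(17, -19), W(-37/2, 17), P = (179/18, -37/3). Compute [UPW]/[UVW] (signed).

4/9

[UVW] = ½·(10·(-19−17) + 17·(17−(-13)) + (-37/2)·(-13−(-19))) = ½·(-360 + 510 − 111) = 39/2.
[UPW] = ½·(10·(-37/3−17) + (179/18)·(17−(-13)) + (-37/2)·(-13−(-37/3))) = ½·(-880/3 + 895/3 + 37/3) = 26/3, so the ratio is (26/3)/(39/2) = 4/9.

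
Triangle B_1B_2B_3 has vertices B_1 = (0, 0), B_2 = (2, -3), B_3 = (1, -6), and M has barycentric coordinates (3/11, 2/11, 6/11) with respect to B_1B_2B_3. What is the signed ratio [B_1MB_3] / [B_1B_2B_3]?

2/11

The signed ratio [B_1MB_3]/[B_1B_2B_3] equals the barycentric coordinate of M at vertex B_2, which is 2/11.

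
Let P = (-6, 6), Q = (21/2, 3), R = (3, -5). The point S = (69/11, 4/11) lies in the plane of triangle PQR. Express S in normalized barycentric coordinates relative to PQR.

(1/11, 6/11, 4/11)

Signed area of the reference triangle: [PQR] = ½·((-6)·(3−(-5)) + (21/2)·(-5−6) + 3·(6−3)) = ½·(-48 − 231/2 + 9) = -309/4.
[SQR] = ½·((69/11)·(3−(-5)) + (21/2)·(-5−(4/11)) + 3·(4/11−3)) = ½·(552/11 − 1239/22 − 87/11) = -309/44, so the P-coordinate is (-309/44)/(-309/4) = 1/11.
[PSR] = ½·((-6)·(4/11−(-5)) + (69/11)·(-5−6) + 3·(6−(4/11))) = ½·(-354/11 − 69 + 186/11) = -927/22, so the Q-coordinate is 6/11.
[PQS] = ½·((-6)·(3−(4/11)) + (21/2)·(4/11−6) + (69/11)·(6−3)) = ½·(-174/11 − 651/11 + 207/11) = -309/11, so the R-coordinate is 4/11.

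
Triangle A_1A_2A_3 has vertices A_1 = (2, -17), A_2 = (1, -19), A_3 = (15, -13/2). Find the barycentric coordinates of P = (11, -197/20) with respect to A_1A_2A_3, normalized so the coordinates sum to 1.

Signed area of the reference triangle: [A_1A_2A_3] = ½·(2·(-19−(-13/2)) + 1·(-13/2−(-17)) + 15·(-17−(-19))) = ½·(-25 + 21/2 + 30) = 31/4.
[PA_2A_3] = ½·(11·(-19−(-13/2)) + 1·(-13/2−(-197/20)) + 15·(-197/20−(-19))) = ½·(-275/2 + 67/20 + 549/4) = 31/20, so the A_1-coordinate is (31/20)/(31/4) = 1/5.
[A_1PA_3] = ½·(2·(-197/20−(-13/2)) + 11·(-13/2−(-17)) + 15·(-17−(-197/20))) = ½·(-67/10 + 231/2 − 429/4) = 31/40, so the A_2-coordinate is 1/10.
[A_1A_2P] = ½·(2·(-19−(-197/20)) + 1·(-197/20−(-17)) + 11·(-17−(-19))) = ½·(-183/10 + 143/20 + 22) = 217/40, so the A_3-coordinate is 7/10.
Check: 1/5 + 1/10 + 7/10 = 1.

(1/5, 1/10, 7/10)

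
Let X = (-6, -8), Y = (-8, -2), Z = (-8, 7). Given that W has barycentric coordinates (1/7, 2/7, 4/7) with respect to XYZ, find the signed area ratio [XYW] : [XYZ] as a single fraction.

4/7

The signed ratio [XYW]/[XYZ] equals the barycentric coordinate of W at vertex Z, which is 4/7.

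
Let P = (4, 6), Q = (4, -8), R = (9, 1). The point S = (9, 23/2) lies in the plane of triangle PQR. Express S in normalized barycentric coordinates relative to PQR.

(3/4, -3/4, 1)

Signed area of the reference triangle: [PQR] = ½·(4·(-8−1) + 4·(1−6) + 9·(6−(-8))) = ½·(-36 − 20 + 126) = 35.
[SQR] = ½·(9·(-8−1) + 4·(1−(23/2)) + 9·(23/2−(-8))) = ½·(-81 − 42 + 351/2) = 105/4, so the P-coordinate is (105/4)/35 = 3/4.
[PSR] = ½·(4·(23/2−1) + 9·(1−6) + 9·(6−(23/2))) = ½·(42 − 45 − 99/2) = -105/4, so the Q-coordinate is -3/4.
[PQS] = ½·(4·(-8−(23/2)) + 4·(23/2−6) + 9·(6−(-8))) = ½·(-78 + 22 + 126) = 35, so the R-coordinate is 1.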